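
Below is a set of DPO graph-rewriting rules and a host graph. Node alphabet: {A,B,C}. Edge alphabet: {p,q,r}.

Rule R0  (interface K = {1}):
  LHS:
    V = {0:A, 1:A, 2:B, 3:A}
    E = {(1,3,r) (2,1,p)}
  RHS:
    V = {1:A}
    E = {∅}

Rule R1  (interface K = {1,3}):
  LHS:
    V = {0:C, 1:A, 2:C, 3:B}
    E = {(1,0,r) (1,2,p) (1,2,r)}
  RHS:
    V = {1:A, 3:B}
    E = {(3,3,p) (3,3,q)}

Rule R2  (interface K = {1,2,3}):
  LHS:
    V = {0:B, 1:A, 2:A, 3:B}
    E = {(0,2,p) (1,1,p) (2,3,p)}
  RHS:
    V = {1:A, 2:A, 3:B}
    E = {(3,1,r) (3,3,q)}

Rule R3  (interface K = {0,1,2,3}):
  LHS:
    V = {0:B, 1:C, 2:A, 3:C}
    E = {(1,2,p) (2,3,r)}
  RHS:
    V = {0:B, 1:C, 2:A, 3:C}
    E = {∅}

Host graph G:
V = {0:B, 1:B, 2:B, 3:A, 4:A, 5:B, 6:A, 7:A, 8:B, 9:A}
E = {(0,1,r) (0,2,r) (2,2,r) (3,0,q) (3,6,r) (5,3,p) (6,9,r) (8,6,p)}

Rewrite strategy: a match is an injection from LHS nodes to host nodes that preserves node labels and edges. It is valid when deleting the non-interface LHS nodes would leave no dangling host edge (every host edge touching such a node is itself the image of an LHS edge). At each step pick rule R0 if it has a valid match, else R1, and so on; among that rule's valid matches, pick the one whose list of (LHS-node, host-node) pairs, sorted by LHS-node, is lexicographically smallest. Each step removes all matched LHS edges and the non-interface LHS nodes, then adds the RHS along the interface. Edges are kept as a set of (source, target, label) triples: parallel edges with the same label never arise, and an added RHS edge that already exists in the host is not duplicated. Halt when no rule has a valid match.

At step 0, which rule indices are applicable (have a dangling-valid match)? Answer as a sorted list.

Answer: [R0]

Rewrite trace:
R0: 2 valid matches — {0↦4, 1↦6, 2↦8, 3↦9}, {0↦7, 1↦6, 2↦8, 3↦9}
R1: no valid match — LHS pattern not found
R2: no valid match — LHS pattern not found
R3: no valid match — LHS pattern not found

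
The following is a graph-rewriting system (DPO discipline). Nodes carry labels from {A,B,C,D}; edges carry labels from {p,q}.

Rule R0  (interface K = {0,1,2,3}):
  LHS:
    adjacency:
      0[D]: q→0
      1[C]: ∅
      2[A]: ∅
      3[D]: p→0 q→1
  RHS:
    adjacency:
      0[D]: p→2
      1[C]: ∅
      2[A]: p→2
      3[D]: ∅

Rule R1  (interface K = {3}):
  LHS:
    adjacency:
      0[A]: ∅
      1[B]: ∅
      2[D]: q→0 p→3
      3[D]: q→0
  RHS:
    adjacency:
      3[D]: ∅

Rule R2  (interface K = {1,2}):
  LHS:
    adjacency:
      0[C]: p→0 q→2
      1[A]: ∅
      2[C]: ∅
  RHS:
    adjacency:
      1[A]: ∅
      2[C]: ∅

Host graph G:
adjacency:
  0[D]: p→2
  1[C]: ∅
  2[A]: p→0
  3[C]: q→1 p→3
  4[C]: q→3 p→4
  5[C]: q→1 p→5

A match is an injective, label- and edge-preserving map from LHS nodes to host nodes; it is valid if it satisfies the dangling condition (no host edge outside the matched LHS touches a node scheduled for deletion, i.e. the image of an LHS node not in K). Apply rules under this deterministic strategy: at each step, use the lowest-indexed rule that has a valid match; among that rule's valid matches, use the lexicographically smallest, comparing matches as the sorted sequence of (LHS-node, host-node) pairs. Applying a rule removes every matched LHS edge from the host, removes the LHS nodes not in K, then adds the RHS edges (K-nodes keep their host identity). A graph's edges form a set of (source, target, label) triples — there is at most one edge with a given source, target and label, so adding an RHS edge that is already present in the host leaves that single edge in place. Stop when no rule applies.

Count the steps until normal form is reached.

Answer: 3

Rewrite trace:
initial: |V|=6 |E|=8  E = 0-p->2 2-p->0 3-q->1 3-p->3 4-q->3 4-p->4 5-q->1 5-p->5
step 1: apply R2 at {0↦4, 1↦2, 2↦3}  → |V|=5 |E|=6  E = 0-p->2 2-p->0 3-q->1 3-p->3 5-q->1 5-p->5
step 2: apply R2 at {0↦3, 1↦2, 2↦1}  → |V|=4 |E|=4  E = 0-p->2 2-p->0 5-q->1 5-p->5
step 3: apply R2 at {0↦5, 1↦2, 2↦1}  → |V|=3 |E|=2  E = 0-p->2 2-p->0
final graph: no rule applies after step 3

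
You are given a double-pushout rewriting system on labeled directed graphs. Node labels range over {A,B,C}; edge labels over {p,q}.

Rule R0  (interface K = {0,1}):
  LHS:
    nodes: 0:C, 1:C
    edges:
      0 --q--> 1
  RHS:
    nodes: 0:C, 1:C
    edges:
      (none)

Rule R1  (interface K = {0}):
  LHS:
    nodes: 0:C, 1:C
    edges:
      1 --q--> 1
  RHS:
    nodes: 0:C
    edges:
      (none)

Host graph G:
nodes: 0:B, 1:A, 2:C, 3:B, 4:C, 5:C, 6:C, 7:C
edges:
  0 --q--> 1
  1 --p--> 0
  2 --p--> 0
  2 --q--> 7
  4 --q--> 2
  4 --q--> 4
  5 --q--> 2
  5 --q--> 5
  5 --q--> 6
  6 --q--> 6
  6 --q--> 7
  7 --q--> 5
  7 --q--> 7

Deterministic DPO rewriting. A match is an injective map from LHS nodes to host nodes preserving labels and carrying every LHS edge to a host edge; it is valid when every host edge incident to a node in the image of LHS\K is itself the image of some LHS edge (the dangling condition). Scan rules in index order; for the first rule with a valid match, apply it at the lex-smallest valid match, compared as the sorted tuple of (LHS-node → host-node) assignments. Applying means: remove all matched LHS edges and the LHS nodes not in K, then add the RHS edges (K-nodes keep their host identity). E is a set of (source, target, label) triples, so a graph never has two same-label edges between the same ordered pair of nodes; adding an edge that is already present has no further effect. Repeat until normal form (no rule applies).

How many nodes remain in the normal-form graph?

Answer: 4

Steps:
start.  V:8 E:13  edges: 0-q->1 1-p->0 2-p->0 2-q->7 4-q->2 4-q->4 5-q->2 5-q->5 5-q->6 6-q->6 6-q->7 7-q->5 7-q->7
1. fire R0 via {0↦2, 1↦7}  →  V:8 E:12  edges: 0-q->1 1-p->0 2-p->0 4-q->2 4-q->4 5-q->2 5-q->5 5-q->6 6-q->6 6-q->7 7-q->5 7-q->7
2. fire R0 via {0↦4, 1↦2}  →  V:8 E:11  edges: 0-q->1 1-p->0 2-p->0 4-q->4 5-q->2 5-q->5 5-q->6 6-q->6 6-q->7 7-q->5 7-q->7
3. fire R0 via {0↦5, 1↦2}  →  V:8 E:10  edges: 0-q->1 1-p->0 2-p->0 4-q->4 5-q->5 5-q->6 6-q->6 6-q->7 7-q->5 7-q->7
4. fire R0 via {0↦5, 1↦6}  →  V:8 E:9  edges: 0-q->1 1-p->0 2-p->0 4-q->4 5-q->5 6-q->6 6-q->7 7-q->5 7-q->7
5. fire R0 via {0↦6, 1↦7}  →  V:8 E:8  edges: 0-q->1 1-p->0 2-p->0 4-q->4 5-q->5 6-q->6 7-q->5 7-q->7
6. fire R0 via {0↦7, 1↦5}  →  V:8 E:7  edges: 0-q->1 1-p->0 2-p->0 4-q->4 5-q->5 6-q->6 7-q->7
7. fire R1 via {0↦2, 1↦4}  →  V:7 E:6  edges: 0-q->1 1-p->0 2-p->0 5-q->5 6-q->6 7-q->7
8. fire R1 via {0↦2, 1↦5}  →  V:6 E:5  edges: 0-q->1 1-p->0 2-p->0 6-q->6 7-q->7
9. fire R1 via {0↦2, 1↦6}  →  V:5 E:4  edges: 0-q->1 1-p->0 2-p->0 7-q->7
10. fire R1 via {0↦2, 1↦7}  →  V:4 E:3  edges: 0-q->1 1-p->0 2-p->0
halt: no rule applies after step 10
NF nodes: {0:B, 1:A, 2:C, 3:B}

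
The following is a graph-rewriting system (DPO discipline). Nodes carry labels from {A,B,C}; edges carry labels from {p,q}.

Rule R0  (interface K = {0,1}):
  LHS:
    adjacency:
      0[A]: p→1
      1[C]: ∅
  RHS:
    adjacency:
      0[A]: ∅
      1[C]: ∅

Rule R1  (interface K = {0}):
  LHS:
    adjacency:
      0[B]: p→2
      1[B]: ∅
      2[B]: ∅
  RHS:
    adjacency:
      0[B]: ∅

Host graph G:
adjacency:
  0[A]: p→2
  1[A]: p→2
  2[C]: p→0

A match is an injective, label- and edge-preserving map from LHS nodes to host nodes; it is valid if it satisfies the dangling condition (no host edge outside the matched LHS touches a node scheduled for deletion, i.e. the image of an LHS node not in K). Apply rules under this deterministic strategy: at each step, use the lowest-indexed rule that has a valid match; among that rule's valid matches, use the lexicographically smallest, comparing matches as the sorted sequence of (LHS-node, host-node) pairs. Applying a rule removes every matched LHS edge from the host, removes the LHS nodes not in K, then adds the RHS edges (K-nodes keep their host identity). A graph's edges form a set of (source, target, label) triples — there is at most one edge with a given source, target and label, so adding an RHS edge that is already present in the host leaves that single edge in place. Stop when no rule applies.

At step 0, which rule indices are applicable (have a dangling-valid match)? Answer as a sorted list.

Answer: [R0]

Rewrite trace:
R0: 2 valid matches — {0↦0, 1↦2}, {0↦1, 1↦2}
R1: no valid match — LHS pattern not found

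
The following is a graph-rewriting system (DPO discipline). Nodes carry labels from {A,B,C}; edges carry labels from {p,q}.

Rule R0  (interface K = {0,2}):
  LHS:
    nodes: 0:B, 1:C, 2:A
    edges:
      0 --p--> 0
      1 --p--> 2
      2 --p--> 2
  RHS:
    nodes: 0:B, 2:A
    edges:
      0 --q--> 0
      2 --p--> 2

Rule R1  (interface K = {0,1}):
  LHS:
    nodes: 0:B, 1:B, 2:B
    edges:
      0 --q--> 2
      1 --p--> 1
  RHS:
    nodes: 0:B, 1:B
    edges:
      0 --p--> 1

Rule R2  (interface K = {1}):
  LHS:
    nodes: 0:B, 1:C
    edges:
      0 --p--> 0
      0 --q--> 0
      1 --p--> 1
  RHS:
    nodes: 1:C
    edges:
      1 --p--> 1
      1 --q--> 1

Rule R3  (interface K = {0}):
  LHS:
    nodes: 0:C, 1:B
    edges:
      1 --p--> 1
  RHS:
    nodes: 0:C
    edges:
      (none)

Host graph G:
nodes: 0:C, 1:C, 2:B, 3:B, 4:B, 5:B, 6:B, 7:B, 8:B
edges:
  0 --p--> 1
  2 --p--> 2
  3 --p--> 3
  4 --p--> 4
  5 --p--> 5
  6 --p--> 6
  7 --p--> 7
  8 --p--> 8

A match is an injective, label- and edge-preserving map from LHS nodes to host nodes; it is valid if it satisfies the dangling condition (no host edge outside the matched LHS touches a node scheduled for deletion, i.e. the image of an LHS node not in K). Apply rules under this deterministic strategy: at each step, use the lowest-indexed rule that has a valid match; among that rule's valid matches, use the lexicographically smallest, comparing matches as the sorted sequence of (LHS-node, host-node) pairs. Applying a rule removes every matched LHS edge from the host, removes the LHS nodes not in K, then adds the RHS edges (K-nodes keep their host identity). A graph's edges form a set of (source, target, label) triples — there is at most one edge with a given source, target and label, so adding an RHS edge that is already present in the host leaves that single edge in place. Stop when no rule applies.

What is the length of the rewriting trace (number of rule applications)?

Answer: 7

Derivation:
initial: |V|=9 |E|=8  E = 0-p->1 2-p->2 3-p->3 4-p->4 5-p->5 6-p->6 7-p->7 8-p->8
step 1: apply R3 at {0↦0, 1↦2}  → |V|=8 |E|=7  E = 0-p->1 3-p->3 4-p->4 5-p->5 6-p->6 7-p->7 8-p->8
step 2: apply R3 at {0↦0, 1↦3}  → |V|=7 |E|=6  E = 0-p->1 4-p->4 5-p->5 6-p->6 7-p->7 8-p->8
step 3: apply R3 at {0↦0, 1↦4}  → |V|=6 |E|=5  E = 0-p->1 5-p->5 6-p->6 7-p->7 8-p->8
step 4: apply R3 at {0↦0, 1↦5}  → |V|=5 |E|=4  E = 0-p->1 6-p->6 7-p->7 8-p->8
step 5: apply R3 at {0↦0, 1↦6}  → |V|=4 |E|=3  E = 0-p->1 7-p->7 8-p->8
step 6: apply R3 at {0↦0, 1↦7}  → |V|=3 |E|=2  E = 0-p->1 8-p->8
step 7: apply R3 at {0↦0, 1↦8}  → |V|=2 |E|=1  E = 0-p->1
halt: no rule applies after step 7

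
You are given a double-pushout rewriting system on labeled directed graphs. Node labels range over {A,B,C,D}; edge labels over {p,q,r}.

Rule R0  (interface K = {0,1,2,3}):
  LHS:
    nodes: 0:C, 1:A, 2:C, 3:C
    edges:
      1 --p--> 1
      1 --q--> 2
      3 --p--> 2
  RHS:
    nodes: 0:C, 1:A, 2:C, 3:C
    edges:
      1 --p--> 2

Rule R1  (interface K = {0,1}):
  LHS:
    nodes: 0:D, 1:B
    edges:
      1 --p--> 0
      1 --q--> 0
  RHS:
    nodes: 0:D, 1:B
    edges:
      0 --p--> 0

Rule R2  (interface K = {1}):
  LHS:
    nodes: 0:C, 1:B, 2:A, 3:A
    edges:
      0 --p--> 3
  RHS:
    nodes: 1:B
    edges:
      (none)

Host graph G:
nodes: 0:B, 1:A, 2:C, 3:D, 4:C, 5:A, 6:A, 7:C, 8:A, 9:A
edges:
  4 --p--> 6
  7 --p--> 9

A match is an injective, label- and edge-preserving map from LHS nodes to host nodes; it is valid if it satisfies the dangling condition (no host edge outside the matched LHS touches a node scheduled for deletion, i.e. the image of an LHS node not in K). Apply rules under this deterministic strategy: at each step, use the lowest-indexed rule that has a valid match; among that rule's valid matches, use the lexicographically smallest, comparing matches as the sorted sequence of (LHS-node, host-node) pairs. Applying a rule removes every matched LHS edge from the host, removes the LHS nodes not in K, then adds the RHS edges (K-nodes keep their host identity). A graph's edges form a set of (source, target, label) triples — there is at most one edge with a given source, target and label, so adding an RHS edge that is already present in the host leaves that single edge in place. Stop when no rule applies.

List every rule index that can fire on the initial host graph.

Answer: [R2]

Derivation:
R0: no valid match — LHS pattern not found
R1: no valid match — LHS pattern not found
R2: 6 valid matches — {0↦4, 1↦0, 2↦1, 3↦6}, {0↦4, 1↦0, 2↦5, 3↦6}, {0↦4, 1↦0, 2↦8, 3↦6} (+3 more)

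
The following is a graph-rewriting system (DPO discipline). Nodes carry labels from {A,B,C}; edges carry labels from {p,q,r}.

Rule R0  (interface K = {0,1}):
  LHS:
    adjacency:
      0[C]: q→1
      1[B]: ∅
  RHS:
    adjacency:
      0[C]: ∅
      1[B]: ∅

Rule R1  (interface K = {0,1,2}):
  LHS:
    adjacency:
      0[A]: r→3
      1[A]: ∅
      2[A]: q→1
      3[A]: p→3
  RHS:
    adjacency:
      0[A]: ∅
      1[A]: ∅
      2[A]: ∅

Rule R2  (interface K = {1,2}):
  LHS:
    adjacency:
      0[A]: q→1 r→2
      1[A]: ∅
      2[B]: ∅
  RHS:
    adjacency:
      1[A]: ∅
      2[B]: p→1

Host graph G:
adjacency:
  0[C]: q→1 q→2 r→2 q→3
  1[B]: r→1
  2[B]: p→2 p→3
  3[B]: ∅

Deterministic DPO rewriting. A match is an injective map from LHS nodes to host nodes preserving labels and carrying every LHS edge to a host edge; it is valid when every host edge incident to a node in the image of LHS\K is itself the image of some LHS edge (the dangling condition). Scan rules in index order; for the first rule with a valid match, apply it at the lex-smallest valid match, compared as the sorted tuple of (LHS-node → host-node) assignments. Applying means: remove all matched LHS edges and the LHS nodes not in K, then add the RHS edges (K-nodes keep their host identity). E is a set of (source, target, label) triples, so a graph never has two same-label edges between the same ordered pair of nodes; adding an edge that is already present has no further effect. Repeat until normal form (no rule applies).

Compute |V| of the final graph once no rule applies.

start.  V:4 E:7  edges: 0-q->1 0-q->2 0-r->2 0-q->3 1-r->1 2-p->2 2-p->3
1. fire R0 via {0↦0, 1↦1}  →  V:4 E:6  edges: 0-q->2 0-r->2 0-q->3 1-r->1 2-p->2 2-p->3
2. fire R0 via {0↦0, 1↦2}  →  V:4 E:5  edges: 0-r->2 0-q->3 1-r->1 2-p->2 2-p->3
3. fire R0 via {0↦0, 1↦3}  →  V:4 E:4  edges: 0-r->2 1-r->1 2-p->2 2-p->3
normal form: no rule applies after step 3
NF nodes: {0:C, 1:B, 2:B, 3:B}

Answer: 4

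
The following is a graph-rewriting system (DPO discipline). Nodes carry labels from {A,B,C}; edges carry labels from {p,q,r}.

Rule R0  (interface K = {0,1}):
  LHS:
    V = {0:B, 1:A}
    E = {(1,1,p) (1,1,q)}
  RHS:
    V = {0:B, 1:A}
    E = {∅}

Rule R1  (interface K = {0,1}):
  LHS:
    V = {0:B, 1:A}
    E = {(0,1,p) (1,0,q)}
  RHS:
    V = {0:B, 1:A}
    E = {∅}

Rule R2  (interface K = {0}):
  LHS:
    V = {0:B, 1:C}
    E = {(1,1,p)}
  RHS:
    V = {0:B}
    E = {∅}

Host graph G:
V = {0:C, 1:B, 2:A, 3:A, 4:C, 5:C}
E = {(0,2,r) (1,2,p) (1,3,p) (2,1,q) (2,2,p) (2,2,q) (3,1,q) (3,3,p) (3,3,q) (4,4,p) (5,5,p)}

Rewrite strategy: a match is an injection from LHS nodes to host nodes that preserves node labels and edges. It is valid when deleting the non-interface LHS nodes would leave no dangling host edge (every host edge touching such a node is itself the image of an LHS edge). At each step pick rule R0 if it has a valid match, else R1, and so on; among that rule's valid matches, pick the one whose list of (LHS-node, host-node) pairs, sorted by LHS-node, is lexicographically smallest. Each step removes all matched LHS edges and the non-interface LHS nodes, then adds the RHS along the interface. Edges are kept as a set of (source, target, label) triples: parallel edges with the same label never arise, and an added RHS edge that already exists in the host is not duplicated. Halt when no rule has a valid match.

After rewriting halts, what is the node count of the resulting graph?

start.  V:6 E:11  edges: 0-r->2 1-p->2 1-p->3 2-q->1 2-p->2 2-q->2 3-q->1 3-p->3 3-q->3 4-p->4 5-p->5
1. fire R0 via {0↦1, 1↦2}  →  V:6 E:9  edges: 0-r->2 1-p->2 1-p->3 2-q->1 3-q->1 3-p->3 3-q->3 4-p->4 5-p->5
2. fire R0 via {0↦1, 1↦3}  →  V:6 E:7  edges: 0-r->2 1-p->2 1-p->3 2-q->1 3-q->1 4-p->4 5-p->5
3. fire R1 via {0↦1, 1↦2}  →  V:6 E:5  edges: 0-r->2 1-p->3 3-q->1 4-p->4 5-p->5
4. fire R1 via {0↦1, 1↦3}  →  V:6 E:3  edges: 0-r->2 4-p->4 5-p->5
5. fire R2 via {0↦1, 1↦4}  →  V:5 E:2  edges: 0-r->2 5-p->5
6. fire R2 via {0↦1, 1↦5}  →  V:4 E:1  edges: 0-r->2
halt: no rule applies after step 6
NF nodes: {0:C, 1:B, 2:A, 3:A}

Answer: 4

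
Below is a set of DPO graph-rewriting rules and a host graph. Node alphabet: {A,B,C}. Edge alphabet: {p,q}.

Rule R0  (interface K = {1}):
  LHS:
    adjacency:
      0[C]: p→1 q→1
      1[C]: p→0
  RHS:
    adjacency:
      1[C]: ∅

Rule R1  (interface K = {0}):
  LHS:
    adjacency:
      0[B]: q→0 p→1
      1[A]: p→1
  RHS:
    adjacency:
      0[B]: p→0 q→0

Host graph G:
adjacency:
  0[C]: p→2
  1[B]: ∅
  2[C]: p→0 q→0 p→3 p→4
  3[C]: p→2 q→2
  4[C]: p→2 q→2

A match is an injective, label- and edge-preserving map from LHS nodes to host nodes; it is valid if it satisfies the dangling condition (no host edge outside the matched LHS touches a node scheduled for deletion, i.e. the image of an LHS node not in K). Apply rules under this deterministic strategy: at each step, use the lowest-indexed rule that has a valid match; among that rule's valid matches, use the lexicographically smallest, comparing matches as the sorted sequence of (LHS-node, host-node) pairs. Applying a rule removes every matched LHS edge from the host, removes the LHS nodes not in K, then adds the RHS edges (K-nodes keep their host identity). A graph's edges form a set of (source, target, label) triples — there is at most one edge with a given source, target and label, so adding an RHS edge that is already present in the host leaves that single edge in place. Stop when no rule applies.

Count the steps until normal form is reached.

Answer: 3

Rewrite trace:
initial: |V|=5 |E|=9  E = 0-p->2 2-p->0 2-q->0 2-p->3 2-p->4 3-p->2 3-q->2 4-p->2 4-q->2
step 1: apply R0 at {0↦3, 1↦2}  → |V|=4 |E|=6  E = 0-p->2 2-p->0 2-q->0 2-p->4 4-p->2 4-q->2
step 2: apply R0 at {0↦4, 1↦2}  → |V|=3 |E|=3  E = 0-p->2 2-p->0 2-q->0
step 3: apply R0 at {0↦2, 1↦0}  → |V|=2 |E|=0  E = ∅
final graph: no rule applies after step 3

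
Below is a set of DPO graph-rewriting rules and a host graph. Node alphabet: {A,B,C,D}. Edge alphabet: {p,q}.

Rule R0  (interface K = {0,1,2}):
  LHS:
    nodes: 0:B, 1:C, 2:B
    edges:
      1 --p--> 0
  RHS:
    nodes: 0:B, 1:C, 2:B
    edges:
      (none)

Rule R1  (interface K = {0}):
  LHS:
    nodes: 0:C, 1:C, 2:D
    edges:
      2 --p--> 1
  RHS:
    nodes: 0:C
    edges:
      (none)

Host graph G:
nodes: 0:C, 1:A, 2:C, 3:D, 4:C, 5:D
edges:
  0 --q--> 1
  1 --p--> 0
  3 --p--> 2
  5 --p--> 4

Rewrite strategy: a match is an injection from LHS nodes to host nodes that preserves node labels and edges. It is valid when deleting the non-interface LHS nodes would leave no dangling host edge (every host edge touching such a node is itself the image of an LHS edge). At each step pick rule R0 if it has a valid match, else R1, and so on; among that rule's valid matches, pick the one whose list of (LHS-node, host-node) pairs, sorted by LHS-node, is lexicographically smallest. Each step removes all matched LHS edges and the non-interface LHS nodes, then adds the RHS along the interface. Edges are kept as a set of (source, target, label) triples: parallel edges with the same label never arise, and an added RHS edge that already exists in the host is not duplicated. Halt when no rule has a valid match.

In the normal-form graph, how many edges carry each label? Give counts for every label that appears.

initial: |V|=6 |E|=4  E = 0-q->1 1-p->0 3-p->2 5-p->4
step 1: apply R1 at {0↦0, 1↦2, 2↦3}  → |V|=4 |E|=3  E = 0-q->1 1-p->0 5-p->4
step 2: apply R1 at {0↦0, 1↦4, 2↦5}  → |V|=2 |E|=2  E = 0-q->1 1-p->0
final graph: no rule applies after step 2
NF edges: [(0, 1, 'q'), (1, 0, 'p')]

Answer: p:1 q:1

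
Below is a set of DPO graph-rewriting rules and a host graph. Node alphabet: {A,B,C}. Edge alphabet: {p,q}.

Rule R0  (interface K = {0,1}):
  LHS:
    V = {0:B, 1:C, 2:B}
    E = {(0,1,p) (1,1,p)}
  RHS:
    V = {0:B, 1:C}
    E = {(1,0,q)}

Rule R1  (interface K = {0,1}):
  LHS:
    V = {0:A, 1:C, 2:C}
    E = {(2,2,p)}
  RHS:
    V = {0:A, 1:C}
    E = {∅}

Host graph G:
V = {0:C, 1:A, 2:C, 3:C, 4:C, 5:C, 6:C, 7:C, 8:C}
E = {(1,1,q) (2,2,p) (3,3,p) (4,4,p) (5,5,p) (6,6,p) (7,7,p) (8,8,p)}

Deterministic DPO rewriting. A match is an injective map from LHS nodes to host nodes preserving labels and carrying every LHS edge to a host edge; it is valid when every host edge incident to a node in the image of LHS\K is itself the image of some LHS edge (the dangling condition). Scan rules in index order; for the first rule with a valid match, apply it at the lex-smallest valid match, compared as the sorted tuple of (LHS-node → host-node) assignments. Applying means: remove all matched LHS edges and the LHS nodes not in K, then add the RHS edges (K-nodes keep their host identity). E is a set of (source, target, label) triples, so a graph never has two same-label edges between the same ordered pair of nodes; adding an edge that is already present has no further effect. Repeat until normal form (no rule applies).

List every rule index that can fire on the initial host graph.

R0: no valid match — LHS pattern not found
R1: 49 valid matches — {0↦1, 1↦0, 2↦2}, {0↦1, 1↦0, 2↦3}, {0↦1, 1↦0, 2↦4} (+46 more)

Answer: [R1]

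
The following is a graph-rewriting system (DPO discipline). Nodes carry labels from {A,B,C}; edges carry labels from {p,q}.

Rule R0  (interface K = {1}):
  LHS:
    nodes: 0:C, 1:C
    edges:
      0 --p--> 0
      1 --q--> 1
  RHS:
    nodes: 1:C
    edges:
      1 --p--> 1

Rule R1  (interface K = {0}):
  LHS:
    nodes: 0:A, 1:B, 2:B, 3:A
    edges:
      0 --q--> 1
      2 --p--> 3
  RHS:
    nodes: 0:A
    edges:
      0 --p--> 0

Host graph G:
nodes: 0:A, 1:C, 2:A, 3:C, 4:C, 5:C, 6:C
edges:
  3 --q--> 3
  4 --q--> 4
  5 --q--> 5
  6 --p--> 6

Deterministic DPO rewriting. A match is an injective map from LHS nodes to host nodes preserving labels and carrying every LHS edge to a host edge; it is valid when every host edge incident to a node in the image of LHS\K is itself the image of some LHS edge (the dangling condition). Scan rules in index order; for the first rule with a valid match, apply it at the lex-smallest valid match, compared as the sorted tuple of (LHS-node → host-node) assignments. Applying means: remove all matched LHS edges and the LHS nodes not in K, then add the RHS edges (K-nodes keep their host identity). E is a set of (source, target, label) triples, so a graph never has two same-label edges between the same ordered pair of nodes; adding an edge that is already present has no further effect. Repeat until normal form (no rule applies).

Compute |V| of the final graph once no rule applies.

Answer: 4

Derivation:
initial: |V|=7 |E|=4  E = 3-q->3 4-q->4 5-q->5 6-p->6
step 1: apply R0 at {0↦6, 1↦3}  → |V|=6 |E|=3  E = 3-p->3 4-q->4 5-q->5
step 2: apply R0 at {0↦3, 1↦4}  → |V|=5 |E|=2  E = 4-p->4 5-q->5
step 3: apply R0 at {0↦4, 1↦5}  → |V|=4 |E|=1  E = 5-p->5
final graph: no rule applies after step 3
NF nodes: {0:A, 1:C, 2:A, 5:C}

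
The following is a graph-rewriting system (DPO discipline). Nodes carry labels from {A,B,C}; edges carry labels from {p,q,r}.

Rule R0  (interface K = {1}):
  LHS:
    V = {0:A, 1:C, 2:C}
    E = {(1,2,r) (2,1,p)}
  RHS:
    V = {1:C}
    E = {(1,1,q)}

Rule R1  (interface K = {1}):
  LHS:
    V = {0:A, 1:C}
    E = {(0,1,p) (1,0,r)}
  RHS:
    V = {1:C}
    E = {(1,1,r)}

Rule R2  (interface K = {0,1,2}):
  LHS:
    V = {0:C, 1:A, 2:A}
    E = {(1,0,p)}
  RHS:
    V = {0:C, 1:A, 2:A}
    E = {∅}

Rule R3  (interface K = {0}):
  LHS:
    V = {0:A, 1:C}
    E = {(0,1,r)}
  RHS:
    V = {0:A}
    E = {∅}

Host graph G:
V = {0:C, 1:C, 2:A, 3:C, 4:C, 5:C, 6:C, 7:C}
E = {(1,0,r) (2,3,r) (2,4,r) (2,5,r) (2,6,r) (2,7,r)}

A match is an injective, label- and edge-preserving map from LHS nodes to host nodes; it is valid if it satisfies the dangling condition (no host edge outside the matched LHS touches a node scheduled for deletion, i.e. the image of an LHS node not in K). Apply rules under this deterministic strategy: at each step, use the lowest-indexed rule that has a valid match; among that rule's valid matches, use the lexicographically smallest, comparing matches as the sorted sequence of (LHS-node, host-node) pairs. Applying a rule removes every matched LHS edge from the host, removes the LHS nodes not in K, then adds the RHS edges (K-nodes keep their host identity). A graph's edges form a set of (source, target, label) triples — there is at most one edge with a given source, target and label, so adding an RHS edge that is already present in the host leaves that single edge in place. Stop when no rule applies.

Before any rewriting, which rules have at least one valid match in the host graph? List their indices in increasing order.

R0: no valid match — LHS pattern not found
R1: no valid match — LHS pattern not found
R2: no valid match — LHS pattern not found
R3: 5 valid matches — {0↦2, 1↦3}, {0↦2, 1↦4}, {0↦2, 1↦5} (+2 more)

Answer: [R3]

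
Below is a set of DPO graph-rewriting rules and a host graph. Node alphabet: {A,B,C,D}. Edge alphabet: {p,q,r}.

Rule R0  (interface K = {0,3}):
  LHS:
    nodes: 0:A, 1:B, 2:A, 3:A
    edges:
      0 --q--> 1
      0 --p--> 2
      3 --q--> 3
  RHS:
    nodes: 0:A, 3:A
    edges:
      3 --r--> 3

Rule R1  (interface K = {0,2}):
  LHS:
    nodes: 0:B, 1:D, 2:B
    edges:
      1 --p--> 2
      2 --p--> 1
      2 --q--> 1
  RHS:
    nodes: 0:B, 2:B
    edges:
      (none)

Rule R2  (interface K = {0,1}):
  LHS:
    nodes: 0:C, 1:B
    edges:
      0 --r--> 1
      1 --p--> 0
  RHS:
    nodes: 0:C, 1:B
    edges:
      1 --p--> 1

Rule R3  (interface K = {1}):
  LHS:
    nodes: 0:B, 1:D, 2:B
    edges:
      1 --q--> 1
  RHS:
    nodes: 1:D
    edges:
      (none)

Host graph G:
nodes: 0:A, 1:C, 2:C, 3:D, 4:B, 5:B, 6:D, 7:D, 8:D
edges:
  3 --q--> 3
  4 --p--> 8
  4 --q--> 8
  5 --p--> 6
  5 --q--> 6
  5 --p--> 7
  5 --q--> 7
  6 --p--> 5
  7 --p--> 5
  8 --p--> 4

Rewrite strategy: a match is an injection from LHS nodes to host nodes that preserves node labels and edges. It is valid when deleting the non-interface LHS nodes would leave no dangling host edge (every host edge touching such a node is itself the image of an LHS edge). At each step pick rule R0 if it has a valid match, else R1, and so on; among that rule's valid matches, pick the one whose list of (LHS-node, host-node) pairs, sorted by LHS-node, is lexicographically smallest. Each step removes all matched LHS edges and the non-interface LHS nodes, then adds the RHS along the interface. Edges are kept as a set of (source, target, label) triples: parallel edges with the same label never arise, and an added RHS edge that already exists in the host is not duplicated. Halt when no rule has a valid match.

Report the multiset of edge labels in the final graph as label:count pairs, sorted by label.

[0] host  ⇒  9 nodes, 10 edges  {3-q->3 4-p->8 4-q->8 5-p->6 5-q->6 5-p->7 5-q->7 6-p->5 7-p->5 8-p->4}
[1] R1 @ {0↦4, 1↦6, 2↦5}  ⇒  8 nodes, 7 edges  {3-q->3 4-p->8 4-q->8 5-p->7 5-q->7 7-p->5 8-p->4}
[2] R1 @ {0↦4, 1↦7, 2↦5}  ⇒  7 nodes, 4 edges  {3-q->3 4-p->8 4-q->8 8-p->4}
[3] R1 @ {0↦5, 1↦8, 2↦4}  ⇒  6 nodes, 1 edges  {3-q->3}
[4] R3 @ {0↦4, 1↦3, 2↦5}  ⇒  4 nodes, 0 edges  {∅}
final graph: no rule applies after step 4
NF edges: []

Answer: (no edges)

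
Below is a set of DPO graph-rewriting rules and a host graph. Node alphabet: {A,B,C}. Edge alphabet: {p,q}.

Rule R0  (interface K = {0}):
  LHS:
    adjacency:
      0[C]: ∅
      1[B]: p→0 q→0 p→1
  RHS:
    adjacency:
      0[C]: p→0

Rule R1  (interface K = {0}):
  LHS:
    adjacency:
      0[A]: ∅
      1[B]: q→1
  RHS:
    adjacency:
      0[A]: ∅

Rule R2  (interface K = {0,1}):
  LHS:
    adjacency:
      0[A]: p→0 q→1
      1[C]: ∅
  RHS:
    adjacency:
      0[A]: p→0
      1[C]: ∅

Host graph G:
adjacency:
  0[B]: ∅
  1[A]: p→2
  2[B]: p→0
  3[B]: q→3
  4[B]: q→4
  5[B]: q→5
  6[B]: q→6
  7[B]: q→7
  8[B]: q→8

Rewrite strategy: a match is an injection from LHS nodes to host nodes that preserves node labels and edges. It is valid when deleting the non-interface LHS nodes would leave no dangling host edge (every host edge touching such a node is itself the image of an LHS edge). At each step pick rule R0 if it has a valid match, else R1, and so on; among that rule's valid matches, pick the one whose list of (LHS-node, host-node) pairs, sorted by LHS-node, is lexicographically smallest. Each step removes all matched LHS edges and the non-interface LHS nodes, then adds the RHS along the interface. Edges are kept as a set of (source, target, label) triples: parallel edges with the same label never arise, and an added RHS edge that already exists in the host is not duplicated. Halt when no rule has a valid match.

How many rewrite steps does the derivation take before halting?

start.  V:9 E:8  edges: 1-p->2 2-p->0 3-q->3 4-q->4 5-q->5 6-q->6 7-q->7 8-q->8
1. fire R1 via {0↦1, 1↦3}  →  V:8 E:7  edges: 1-p->2 2-p->0 4-q->4 5-q->5 6-q->6 7-q->7 8-q->8
2. fire R1 via {0↦1, 1↦4}  →  V:7 E:6  edges: 1-p->2 2-p->0 5-q->5 6-q->6 7-q->7 8-q->8
3. fire R1 via {0↦1, 1↦5}  →  V:6 E:5  edges: 1-p->2 2-p->0 6-q->6 7-q->7 8-q->8
4. fire R1 via {0↦1, 1↦6}  →  V:5 E:4  edges: 1-p->2 2-p->0 7-q->7 8-q->8
5. fire R1 via {0↦1, 1↦7}  →  V:4 E:3  edges: 1-p->2 2-p->0 8-q->8
6. fire R1 via {0↦1, 1↦8}  →  V:3 E:2  edges: 1-p->2 2-p->0
final graph: no rule applies after step 6

Answer: 6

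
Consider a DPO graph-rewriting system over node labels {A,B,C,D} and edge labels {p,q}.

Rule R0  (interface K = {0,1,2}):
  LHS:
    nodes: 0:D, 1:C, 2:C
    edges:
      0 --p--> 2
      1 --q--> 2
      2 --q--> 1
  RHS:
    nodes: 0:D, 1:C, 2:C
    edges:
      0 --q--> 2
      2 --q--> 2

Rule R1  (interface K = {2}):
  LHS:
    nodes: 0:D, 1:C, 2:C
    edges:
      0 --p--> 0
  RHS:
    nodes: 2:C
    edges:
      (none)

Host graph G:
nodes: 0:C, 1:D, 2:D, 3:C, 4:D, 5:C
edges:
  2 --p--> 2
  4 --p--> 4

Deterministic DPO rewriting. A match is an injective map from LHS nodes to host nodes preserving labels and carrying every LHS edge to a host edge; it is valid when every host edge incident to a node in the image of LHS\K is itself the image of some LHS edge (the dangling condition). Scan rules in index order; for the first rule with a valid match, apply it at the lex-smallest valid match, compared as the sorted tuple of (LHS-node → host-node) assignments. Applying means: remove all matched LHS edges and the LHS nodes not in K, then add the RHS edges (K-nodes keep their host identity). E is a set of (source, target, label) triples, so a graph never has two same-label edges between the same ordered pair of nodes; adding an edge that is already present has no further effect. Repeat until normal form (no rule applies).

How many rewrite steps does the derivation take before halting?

start.  V:6 E:2  edges: 2-p->2 4-p->4
1. fire R1 via {0↦2, 1↦0, 2↦3}  →  V:4 E:1  edges: 4-p->4
2. fire R1 via {0↦4, 1↦3, 2↦5}  →  V:2 E:0  edges: ∅
normal form: no rule applies after step 2

Answer: 2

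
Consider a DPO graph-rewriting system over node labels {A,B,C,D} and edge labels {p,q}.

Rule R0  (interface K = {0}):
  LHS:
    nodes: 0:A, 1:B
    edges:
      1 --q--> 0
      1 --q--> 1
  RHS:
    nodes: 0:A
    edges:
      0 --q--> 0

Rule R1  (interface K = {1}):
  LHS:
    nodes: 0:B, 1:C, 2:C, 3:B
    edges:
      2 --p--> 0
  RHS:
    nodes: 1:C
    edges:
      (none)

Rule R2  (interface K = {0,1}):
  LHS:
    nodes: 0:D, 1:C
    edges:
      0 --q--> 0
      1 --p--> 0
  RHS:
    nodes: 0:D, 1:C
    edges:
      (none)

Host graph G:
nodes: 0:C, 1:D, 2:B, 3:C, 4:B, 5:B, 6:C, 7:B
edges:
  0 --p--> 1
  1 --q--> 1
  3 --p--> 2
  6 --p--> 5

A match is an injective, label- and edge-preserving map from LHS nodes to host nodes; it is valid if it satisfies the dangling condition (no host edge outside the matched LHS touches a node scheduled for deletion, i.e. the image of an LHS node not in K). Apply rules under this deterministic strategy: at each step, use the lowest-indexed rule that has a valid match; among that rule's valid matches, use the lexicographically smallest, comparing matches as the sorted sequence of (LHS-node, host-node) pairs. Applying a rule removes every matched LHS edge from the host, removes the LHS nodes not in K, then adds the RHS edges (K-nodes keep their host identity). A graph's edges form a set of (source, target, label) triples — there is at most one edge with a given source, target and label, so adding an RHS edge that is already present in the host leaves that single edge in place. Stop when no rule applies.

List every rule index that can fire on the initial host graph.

R0: no valid match — LHS pattern not found
R1: 8 valid matches — {0↦2, 1↦0, 2↦3, 3↦4}, {0↦2, 1↦0, 2↦3, 3↦7}, {0↦2, 1↦6, 2↦3, 3↦4} (+5 more)
R2: 1 valid match — {0↦1, 1↦0}

Answer: [R1,R2]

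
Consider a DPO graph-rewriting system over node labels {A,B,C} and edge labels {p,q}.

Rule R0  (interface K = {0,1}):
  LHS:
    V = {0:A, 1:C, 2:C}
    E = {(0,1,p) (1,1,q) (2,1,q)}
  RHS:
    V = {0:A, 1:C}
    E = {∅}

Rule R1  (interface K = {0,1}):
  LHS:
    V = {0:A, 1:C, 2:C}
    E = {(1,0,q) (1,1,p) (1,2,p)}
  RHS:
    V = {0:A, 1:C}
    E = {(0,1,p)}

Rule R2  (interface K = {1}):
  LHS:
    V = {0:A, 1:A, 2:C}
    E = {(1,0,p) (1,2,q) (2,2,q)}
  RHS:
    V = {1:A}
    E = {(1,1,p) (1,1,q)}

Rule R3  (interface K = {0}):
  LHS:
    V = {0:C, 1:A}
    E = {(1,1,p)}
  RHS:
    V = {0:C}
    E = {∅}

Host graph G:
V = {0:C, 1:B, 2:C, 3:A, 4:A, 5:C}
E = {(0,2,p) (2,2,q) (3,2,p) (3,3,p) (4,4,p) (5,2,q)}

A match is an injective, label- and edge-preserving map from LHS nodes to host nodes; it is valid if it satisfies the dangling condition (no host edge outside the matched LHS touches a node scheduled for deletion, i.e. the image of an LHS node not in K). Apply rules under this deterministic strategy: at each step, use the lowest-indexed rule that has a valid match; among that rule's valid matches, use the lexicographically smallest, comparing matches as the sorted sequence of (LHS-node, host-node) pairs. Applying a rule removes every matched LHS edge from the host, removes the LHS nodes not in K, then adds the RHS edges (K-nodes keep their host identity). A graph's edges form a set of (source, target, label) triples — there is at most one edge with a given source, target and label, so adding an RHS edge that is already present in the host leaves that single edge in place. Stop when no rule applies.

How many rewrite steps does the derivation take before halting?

Answer: 3

Steps:
[0] host  ⇒  6 nodes, 6 edges  {0-p->2 2-q->2 3-p->2 3-p->3 4-p->4 5-q->2}
[1] R0 @ {0↦3, 1↦2, 2↦5}  ⇒  5 nodes, 3 edges  {0-p->2 3-p->3 4-p->4}
[2] R3 @ {0↦0, 1↦3}  ⇒  4 nodes, 2 edges  {0-p->2 4-p->4}
[3] R3 @ {0↦0, 1↦4}  ⇒  3 nodes, 1 edges  {0-p->2}
normal form: no rule applies after step 3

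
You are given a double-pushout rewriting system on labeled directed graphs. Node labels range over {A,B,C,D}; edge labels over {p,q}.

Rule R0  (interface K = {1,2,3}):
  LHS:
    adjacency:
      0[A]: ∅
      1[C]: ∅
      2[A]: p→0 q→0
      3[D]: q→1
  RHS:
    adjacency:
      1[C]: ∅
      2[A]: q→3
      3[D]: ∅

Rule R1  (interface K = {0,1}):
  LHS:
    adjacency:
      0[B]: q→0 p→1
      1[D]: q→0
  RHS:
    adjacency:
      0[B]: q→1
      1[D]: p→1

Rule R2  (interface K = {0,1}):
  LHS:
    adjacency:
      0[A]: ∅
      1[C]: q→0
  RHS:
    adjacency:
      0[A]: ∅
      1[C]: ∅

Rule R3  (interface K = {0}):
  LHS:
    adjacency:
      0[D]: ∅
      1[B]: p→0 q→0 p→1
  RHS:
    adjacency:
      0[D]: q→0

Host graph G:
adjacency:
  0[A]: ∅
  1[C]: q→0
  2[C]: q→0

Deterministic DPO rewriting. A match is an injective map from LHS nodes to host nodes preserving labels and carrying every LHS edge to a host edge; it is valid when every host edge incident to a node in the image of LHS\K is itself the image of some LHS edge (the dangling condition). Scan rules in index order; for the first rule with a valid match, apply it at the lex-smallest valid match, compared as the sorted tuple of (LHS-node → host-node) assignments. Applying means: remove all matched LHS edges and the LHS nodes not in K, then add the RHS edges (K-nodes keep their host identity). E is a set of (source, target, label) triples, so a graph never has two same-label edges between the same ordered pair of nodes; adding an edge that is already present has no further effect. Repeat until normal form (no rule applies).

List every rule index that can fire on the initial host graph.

R0: no valid match — LHS pattern not found
R1: no valid match — LHS pattern not found
R2: 2 valid matches — {0↦0, 1↦1}, {0↦0, 1↦2}
R3: no valid match — LHS pattern not found

Answer: [R2]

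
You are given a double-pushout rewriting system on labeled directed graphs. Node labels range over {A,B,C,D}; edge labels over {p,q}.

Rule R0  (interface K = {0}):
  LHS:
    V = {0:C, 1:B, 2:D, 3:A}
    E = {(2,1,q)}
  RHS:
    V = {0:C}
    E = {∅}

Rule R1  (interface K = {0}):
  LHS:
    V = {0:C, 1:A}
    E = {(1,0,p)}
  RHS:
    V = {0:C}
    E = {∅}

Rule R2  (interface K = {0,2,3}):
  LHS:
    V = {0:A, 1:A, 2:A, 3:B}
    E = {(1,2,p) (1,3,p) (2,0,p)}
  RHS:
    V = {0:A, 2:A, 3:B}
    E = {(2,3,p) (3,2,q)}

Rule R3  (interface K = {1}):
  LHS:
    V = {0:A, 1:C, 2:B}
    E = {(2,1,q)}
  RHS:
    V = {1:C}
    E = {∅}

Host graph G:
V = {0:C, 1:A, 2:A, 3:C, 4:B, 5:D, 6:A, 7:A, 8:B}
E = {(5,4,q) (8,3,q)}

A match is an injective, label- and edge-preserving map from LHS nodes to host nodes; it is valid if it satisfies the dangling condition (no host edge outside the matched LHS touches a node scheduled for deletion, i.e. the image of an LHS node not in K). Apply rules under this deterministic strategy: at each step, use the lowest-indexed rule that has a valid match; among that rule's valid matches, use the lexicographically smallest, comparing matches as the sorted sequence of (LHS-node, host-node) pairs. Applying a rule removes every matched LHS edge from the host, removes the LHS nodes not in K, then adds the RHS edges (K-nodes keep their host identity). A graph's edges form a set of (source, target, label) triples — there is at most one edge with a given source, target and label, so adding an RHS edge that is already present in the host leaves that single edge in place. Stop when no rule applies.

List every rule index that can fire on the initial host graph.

Answer: [R0,R3]

Derivation:
R0: 8 valid matches — {0↦0, 1↦4, 2↦5, 3↦1}, {0↦0, 1↦4, 2↦5, 3↦2}, {0↦0, 1↦4, 2↦5, 3↦6} (+5 more)
R1: no valid match — LHS pattern not found
R2: no valid match — LHS pattern not found
R3: 4 valid matches — {0↦1, 1↦3, 2↦8}, {0↦2, 1↦3, 2↦8}, {0↦6, 1↦3, 2↦8} (+1 more)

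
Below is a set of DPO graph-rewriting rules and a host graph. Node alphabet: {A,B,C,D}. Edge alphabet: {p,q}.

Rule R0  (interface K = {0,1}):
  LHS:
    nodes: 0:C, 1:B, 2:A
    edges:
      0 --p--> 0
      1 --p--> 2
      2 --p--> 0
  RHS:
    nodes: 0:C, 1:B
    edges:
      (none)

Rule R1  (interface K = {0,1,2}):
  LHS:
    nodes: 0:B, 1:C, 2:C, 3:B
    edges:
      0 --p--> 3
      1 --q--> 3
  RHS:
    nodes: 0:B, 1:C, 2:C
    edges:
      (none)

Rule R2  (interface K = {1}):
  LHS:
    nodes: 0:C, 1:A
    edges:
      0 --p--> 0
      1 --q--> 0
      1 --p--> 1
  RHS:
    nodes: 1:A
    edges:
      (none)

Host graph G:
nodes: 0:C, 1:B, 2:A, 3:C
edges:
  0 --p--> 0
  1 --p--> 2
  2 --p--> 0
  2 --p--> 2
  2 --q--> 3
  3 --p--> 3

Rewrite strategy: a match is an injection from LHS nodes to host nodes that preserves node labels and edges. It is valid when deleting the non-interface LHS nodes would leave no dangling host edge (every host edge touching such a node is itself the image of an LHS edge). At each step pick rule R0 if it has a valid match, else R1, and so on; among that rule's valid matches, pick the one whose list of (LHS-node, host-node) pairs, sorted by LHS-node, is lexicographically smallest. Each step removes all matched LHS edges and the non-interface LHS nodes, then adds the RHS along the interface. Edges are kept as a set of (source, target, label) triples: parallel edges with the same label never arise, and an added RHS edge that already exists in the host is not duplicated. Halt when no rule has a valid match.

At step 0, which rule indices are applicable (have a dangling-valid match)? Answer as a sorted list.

R0: no valid match — 1 raw match, all fail dangling condition
R1: no valid match — LHS pattern not found
R2: 1 valid match — {0↦3, 1↦2}

Answer: [R2]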